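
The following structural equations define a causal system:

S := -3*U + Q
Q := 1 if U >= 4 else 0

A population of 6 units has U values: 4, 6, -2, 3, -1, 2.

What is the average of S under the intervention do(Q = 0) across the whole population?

-6

The intervention sets Q=0 in all 6 units regardless of U. Recomputing S per unit gives -12, -18, 6, -9, 3, -6; average -6.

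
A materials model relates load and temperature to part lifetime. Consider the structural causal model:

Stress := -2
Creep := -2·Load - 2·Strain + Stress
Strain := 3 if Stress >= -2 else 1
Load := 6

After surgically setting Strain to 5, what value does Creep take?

The intervention breaks the incoming arrows to Strain: Strain := 3 if Stress >= -2 else 1 no longer applies, and Strain = 5.
Creep = -2·Load - 2·Strain + Stress  [with Load=6, Strain=5, Stress=-2]  = -24

-24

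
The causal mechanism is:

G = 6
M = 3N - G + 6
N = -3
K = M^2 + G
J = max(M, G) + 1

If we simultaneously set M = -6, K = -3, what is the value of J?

7

The joint intervention fixes M = -6, K = -3, removing each variable's own equation.
J = max(M, G) + 1  [with M=-6, G=6]  = 7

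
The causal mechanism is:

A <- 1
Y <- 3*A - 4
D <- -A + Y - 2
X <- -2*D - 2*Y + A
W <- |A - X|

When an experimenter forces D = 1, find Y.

-1

Under do(D=1), the mechanism D <- -A + Y - 2 is discarded; D is fixed at 1.
Since Y is not a descendant of the intervened variable, it is unaffected.
Y = 3*A - 4  [with A=1]  = -1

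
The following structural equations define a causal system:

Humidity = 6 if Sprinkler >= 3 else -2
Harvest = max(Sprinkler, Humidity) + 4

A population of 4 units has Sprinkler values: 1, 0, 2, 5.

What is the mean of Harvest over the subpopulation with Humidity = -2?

5

Observing Humidity=-2 restricts to units where Humidity's equation naturally yields -2: Sprinkler ∈ {1, 0, 2}. In that subpopulation Harvest = 5, 4, 6, mean 5.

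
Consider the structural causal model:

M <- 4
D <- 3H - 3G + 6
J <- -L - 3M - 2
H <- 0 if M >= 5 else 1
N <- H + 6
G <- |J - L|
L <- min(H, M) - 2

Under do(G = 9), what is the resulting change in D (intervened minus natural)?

Under do(G=9), the mechanism G <- |J - L| is discarded; G is fixed at 9.
H = 0 if M >= 5 else 1  [with M=4]  = 1
D = 3H - 3G + 6  [with H=1, G=9]  = -18
Without intervention: H = 0 if M >= 5 else 1  [with M=4]  = 1; L = min(H, M) - 2  [with H=1, M=4]  = -1; J = -L - 3M - 2  [with L=-1, M=4]  = -13; G = |J - L|  [with J=-13, L=-1]  = 12; D = 3H - 3G + 6  [with H=1, G=12]  = -27.
Change = -18 − (-27) = 9.

9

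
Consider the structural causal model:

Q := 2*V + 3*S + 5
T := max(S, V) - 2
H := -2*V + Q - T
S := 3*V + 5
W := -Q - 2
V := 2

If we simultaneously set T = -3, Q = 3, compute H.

The joint intervention fixes T = -3, Q = 3, removing each variable's own equation.
H = -2*V + Q - T  [with V=2, Q=3, T=-3]  = 2

2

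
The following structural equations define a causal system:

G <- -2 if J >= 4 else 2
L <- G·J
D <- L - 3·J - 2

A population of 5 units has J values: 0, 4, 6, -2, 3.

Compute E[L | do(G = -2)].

-4.4

Every unit gets G=-2 under the intervention. L values become 0, -8, -12, 4, -6; E[L|do(G=-2)] = -4.4.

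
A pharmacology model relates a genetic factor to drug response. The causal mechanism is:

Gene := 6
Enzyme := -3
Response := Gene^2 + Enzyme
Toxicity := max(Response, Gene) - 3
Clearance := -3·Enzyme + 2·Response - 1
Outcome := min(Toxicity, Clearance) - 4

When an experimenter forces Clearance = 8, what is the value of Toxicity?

The intervention breaks the incoming arrows to Clearance: Clearance := -3·Enzyme + 2·Response - 1 no longer applies, and Clearance = 8.
Since Toxicity is not a descendant of the intervened variable, it is unaffected.
Response = Gene^2 + Enzyme  [with Gene=6, Enzyme=-3]  = 33
Toxicity = max(Response, Gene) - 3  [with Response=33, Gene=6]  = 30

30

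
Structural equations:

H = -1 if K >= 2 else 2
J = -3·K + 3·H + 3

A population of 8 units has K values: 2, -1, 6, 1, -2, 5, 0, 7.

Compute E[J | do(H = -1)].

-6.75

do(H=-1) breaks H's dependence on K. With H=-1 fixed, J across the units is -6, 3, -18, -3, 6, -15, 0, -21, mean -6.75.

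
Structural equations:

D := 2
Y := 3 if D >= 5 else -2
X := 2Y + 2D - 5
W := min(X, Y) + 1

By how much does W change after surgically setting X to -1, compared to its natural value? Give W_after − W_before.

3

The intervention breaks the incoming arrows to X: X := 2Y + 2D - 5 no longer applies, and X = -1.
Y = 3 if D >= 5 else -2  [with D=2]  = -2
W = min(X, Y) + 1  [with X=-1, Y=-2]  = -1
Without intervention: Y = 3 if D >= 5 else -2  [with D=2]  = -2; X = 2Y + 2D - 5  [with Y=-2, D=2]  = -5; W = min(X, Y) + 1  [with X=-5, Y=-2]  = -4.
Change = -1 − (-4) = 3.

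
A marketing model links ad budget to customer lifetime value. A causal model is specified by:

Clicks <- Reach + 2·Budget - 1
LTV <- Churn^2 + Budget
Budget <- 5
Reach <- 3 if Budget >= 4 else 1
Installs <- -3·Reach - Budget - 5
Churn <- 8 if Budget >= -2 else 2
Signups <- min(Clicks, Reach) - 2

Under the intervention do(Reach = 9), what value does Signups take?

do(Reach=9) replaces the equation Reach <- 3 if Budget >= 4 else 1 with the constant Reach = 9.
Clicks = Reach + 2·Budget - 1  [with Reach=9, Budget=5]  = 18
Signups = min(Clicks, Reach) - 2  [with Clicks=18, Reach=9]  = 7

7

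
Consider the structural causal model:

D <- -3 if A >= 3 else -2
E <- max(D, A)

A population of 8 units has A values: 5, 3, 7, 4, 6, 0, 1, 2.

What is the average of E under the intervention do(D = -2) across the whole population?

3.5

The intervention sets D=-2 in all 8 units regardless of A. Recomputing E per unit gives 5, 3, 7, 4, 6, 0, 1, 2; average 3.5.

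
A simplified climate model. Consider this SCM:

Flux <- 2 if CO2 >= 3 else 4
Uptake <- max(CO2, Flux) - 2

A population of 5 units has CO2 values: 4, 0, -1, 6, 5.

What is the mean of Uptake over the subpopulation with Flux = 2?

E[Uptake|Flux=2] averages over only the 3 units with Flux=2 (CO2 = 4, 6, 5): Uptake = 2, 4, 3, mean 3.

3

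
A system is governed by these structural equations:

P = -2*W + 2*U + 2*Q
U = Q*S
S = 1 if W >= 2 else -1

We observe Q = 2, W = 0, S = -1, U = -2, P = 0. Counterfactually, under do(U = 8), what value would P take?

Intervening sets U = 8 and removes its equation (U = Q*S).
P = -2*W + 2*U + 2*Q  [with W=0, U=8, Q=2]  = 20

20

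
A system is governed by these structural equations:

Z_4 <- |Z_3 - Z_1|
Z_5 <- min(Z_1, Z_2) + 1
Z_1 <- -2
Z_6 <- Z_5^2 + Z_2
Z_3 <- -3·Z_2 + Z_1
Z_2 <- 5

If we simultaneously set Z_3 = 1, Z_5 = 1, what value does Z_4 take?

3

The joint intervention fixes Z_3 = 1, Z_5 = 1, removing each variable's own equation.
Z_4 = |Z_3 - Z_1|  [with Z_3=1, Z_1=-2]  = 3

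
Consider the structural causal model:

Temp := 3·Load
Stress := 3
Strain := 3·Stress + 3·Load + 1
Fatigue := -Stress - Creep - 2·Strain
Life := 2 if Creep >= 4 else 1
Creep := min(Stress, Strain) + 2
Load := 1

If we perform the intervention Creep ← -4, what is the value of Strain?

13

do(Creep=-4) replaces the equation Creep := min(Stress, Strain) + 2 with the constant Creep = -4.
Strain is not downstream of the intervention, so its value is determined by the original equations.
Strain = 3·Stress + 3·Load + 1  [with Stress=3, Load=1]  = 13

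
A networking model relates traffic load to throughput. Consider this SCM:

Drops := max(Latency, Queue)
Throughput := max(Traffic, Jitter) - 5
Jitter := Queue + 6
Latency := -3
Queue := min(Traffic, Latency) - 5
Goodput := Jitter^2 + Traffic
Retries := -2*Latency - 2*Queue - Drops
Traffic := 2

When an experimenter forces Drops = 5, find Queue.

Under do(Drops=5), the mechanism Drops := max(Latency, Queue) is discarded; Drops is fixed at 5.
Since Queue is not a descendant of the intervened variable, it is unaffected.
Queue = min(Traffic, Latency) - 5  [with Traffic=2, Latency=-3]  = -8

-8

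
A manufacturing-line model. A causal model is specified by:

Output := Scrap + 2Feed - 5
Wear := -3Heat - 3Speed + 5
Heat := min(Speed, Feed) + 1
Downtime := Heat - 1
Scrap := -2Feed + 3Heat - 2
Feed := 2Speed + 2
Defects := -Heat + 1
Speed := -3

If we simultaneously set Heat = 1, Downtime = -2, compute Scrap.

Under do(Heat = 1, Downtime = -2), each intervened variable's structural equation is replaced by its fixed value.
Feed = 2Speed + 2  [with Speed=-3]  = -4
Scrap = -2Feed + 3Heat - 2  [with Feed=-4, Heat=1]  = 9

9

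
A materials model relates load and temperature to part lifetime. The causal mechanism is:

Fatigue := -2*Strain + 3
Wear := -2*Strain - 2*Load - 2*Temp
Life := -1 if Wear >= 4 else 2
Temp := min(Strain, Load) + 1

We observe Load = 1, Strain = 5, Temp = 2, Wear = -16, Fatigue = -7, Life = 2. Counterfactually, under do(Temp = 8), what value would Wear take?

-28

The intervention breaks the incoming arrows to Temp: Temp := min(Strain, Load) + 1 no longer applies, and Temp = 8.
Wear = -2*Strain - 2*Load - 2*Temp  [with Strain=5, Load=1, Temp=8]  = -28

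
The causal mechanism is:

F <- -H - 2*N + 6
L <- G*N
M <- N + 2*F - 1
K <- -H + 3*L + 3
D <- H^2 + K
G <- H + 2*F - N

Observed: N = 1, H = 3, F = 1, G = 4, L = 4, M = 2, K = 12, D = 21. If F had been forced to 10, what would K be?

The intervention breaks the incoming arrows to F: F <- -H - 2*N + 6 no longer applies, and F = 10.
G = H + 2*F - N  [with H=3, F=10, N=1]  = 22
L = G*N  [with G=22, N=1]  = 22
K = -H + 3*L + 3  [with H=3, L=22]  = 66

66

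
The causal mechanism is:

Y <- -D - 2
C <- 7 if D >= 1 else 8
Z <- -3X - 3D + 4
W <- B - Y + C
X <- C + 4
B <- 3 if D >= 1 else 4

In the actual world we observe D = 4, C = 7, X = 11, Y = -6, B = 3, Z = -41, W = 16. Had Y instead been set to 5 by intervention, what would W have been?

The intervention breaks the incoming arrows to Y: Y <- -D - 2 no longer applies, and Y = 5.
C = 7 if D >= 1 else 8  [with D=4]  = 7
B = 3 if D >= 1 else 4  [with D=4]  = 3
W = B - Y + C  [with B=3, Y=5, C=7]  = 5

5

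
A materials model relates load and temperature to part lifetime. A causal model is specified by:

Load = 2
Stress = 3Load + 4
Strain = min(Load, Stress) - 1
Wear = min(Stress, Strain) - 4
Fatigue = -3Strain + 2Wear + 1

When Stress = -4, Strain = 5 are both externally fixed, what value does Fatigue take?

-30

Under do(Stress = -4, Strain = 5), each intervened variable's structural equation is replaced by its fixed value.
Wear = min(Stress, Strain) - 4  [with Stress=-4, Strain=5]  = -8
Fatigue = -3Strain + 2Wear + 1  [with Strain=5, Wear=-8]  = -30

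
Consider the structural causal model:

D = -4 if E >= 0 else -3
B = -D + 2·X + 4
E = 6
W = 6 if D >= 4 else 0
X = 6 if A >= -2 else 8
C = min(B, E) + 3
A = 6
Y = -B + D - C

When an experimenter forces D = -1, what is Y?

-27

do(D=-1) replaces the equation D = -4 if E >= 0 else -3 with the constant D = -1.
X = 6 if A >= -2 else 8  [with A=6]  = 6
B = -D + 2·X + 4  [with D=-1, X=6]  = 17
C = min(B, E) + 3  [with B=17, E=6]  = 9
Y = -B + D - C  [with B=17, D=-1, C=9]  = -27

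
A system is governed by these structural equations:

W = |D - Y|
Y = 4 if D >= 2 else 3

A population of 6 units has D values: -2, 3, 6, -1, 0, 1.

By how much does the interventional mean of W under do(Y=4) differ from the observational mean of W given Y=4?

2

Every unit gets Y=4 under the intervention. W values become 6, 1, 2, 5, 4, 3; E[W|do(Y=4)] = 3.5.
E[W|Y=4] averages over only the 2 units with Y=4 (D = 3, 6): W = 1, 2, mean 1.5.
Difference = 3.5 − 1.5 = 2.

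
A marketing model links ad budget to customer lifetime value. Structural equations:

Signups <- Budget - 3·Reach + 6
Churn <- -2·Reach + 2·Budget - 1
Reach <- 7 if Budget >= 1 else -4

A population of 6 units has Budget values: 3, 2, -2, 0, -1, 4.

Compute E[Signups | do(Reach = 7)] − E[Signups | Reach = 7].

-2

The intervention sets Reach=7 in all 6 units regardless of Budget. Recomputing Signups per unit gives -12, -13, -17, -15, -16, -11; average -14.
Observing Reach=7 restricts to units where Reach's equation naturally yields 7: Budget ∈ {3, 2, 4}. In that subpopulation Signups = -12, -13, -11, mean -12.
Difference = -14 − (-12) = -2.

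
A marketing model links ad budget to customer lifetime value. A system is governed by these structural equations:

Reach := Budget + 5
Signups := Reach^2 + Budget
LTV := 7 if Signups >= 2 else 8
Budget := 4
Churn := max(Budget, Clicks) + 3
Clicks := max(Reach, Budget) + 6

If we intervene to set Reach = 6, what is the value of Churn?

do(Reach=6) replaces the equation Reach := Budget + 5 with the constant Reach = 6.
Clicks = max(Reach, Budget) + 6  [with Reach=6, Budget=4]  = 12
Churn = max(Budget, Clicks) + 3  [with Budget=4, Clicks=12]  = 15

15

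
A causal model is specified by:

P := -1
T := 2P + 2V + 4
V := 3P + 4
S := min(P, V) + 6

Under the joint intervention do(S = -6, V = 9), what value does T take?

Setting S = -6, V = 9 by intervention discards those variables' equations.
T = 2P + 2V + 4  [with P=-1, V=9]  = 20

20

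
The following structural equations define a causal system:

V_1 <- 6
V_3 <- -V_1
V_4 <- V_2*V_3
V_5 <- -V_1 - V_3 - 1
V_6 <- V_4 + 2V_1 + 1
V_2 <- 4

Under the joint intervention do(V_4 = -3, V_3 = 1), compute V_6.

The joint intervention fixes V_4 = -3, V_3 = 1, removing each variable's own equation.
V_6 = V_4 + 2V_1 + 1  [with V_4=-3, V_1=6]  = 10

10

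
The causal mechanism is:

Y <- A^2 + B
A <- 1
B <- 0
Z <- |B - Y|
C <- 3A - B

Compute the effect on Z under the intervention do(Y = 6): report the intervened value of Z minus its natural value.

Intervening sets Y = 6 and removes its equation (Y <- A^2 + B).
Z = |B - Y|  [with B=0, Y=6]  = 6
Without intervention: Y = A^2 + B  [with A=1, B=0]  = 1; Z = |B - Y|  [with B=0, Y=1]  = 1.
Change = 6 − 1 = 5.

5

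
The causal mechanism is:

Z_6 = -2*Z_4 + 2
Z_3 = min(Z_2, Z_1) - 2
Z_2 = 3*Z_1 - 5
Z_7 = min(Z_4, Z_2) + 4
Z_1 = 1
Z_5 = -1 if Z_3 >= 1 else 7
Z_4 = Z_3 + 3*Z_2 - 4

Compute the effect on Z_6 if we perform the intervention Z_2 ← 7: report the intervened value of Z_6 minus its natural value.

Under do(Z_2=7), the mechanism Z_2 = 3*Z_1 - 5 is discarded; Z_2 is fixed at 7.
Z_3 = min(Z_2, Z_1) - 2  [with Z_2=7, Z_1=1]  = -1
Z_4 = Z_3 + 3*Z_2 - 4  [with Z_3=-1, Z_2=7]  = 16
Z_6 = -2*Z_4 + 2  [with Z_4=16]  = -30
Without intervention: Z_2 = 3*Z_1 - 5  [with Z_1=1]  = -2; Z_3 = min(Z_2, Z_1) - 2  [with Z_2=-2, Z_1=1]  = -4; Z_4 = Z_3 + 3*Z_2 - 4  [with Z_3=-4, Z_2=-2]  = -14; Z_6 = -2*Z_4 + 2  [with Z_4=-14]  = 30.
Change = -30 − 30 = -60.

-60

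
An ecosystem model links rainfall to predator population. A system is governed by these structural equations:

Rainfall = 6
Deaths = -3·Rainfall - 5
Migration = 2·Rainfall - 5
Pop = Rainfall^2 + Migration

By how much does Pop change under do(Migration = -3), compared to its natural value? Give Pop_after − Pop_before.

The intervention breaks the incoming arrows to Migration: Migration = 2·Rainfall - 5 no longer applies, and Migration = -3.
Pop = Rainfall^2 + Migration  [with Rainfall=6, Migration=-3]  = 33
Without intervention: Migration = 2·Rainfall - 5  [with Rainfall=6]  = 7; Pop = Rainfall^2 + Migration  [with Rainfall=6, Migration=7]  = 43.
Change = 33 − 43 = -10.

-10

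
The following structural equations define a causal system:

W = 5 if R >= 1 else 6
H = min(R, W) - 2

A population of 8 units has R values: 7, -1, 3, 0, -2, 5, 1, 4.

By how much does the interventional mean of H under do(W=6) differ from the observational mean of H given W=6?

Every unit gets W=6 under the intervention. H values become 4, -3, 1, -2, -4, 3, -1, 2; E[H|do(W=6)] = 0.
E[H|W=6] averages over only the 3 units with W=6 (R = -1, 0, -2): H = -3, -2, -4, mean -3.
Difference = 0 − (-3) = 3.

3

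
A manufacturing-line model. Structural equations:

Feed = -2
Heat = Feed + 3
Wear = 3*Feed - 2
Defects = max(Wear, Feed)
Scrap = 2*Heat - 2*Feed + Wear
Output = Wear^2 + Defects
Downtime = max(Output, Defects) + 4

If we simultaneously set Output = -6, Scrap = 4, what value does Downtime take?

Setting Output = -6, Scrap = 4 by intervention discards those variables' equations.
Wear = 3*Feed - 2  [with Feed=-2]  = -8
Defects = max(Wear, Feed)  [with Wear=-8, Feed=-2]  = -2
Downtime = max(Output, Defects) + 4  [with Output=-6, Defects=-2]  = 2

2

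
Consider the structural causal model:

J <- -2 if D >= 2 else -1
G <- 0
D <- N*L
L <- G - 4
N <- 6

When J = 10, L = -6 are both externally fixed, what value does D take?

-36

Under do(J = 10, L = -6), each intervened variable's structural equation is replaced by its fixed value.
D = N*L  [with N=6, L=-6]  = -36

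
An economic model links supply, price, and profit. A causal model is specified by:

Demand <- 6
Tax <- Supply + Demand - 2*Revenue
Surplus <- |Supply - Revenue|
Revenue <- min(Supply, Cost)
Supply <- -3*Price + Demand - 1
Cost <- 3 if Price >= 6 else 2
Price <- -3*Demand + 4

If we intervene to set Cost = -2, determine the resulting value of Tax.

Under do(Cost=-2), the mechanism Cost <- 3 if Price >= 6 else 2 is discarded; Cost is fixed at -2.
Price = -3*Demand + 4  [with Demand=6]  = -14
Supply = -3*Price + Demand - 1  [with Price=-14, Demand=6]  = 47
Revenue = min(Supply, Cost)  [with Supply=47, Cost=-2]  = -2
Tax = Supply + Demand - 2*Revenue  [with Supply=47, Demand=6, Revenue=-2]  = 57

57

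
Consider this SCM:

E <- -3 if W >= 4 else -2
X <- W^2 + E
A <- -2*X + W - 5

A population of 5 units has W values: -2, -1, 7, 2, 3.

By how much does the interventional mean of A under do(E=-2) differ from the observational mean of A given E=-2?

-16.5

do(E=-2) breaks E's dependence on W. With E=-2 fixed, A across the units is -11, -4, -92, -7, -16, mean -26.
E[A|E=-2] averages over only the 4 units with E=-2 (W = -2, -1, 2, 3): A = -11, -4, -7, -16, mean -9.5.
Difference = -26 − (-9.5) = -16.5.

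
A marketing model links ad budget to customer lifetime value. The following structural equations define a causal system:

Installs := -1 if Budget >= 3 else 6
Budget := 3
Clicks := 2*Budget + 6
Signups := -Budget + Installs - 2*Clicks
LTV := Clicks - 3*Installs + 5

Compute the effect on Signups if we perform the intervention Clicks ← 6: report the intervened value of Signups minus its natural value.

12

Under do(Clicks=6), the mechanism Clicks := 2*Budget + 6 is discarded; Clicks is fixed at 6.
Installs = -1 if Budget >= 3 else 6  [with Budget=3]  = -1
Signups = -Budget + Installs - 2*Clicks  [with Budget=3, Installs=-1, Clicks=6]  = -16
Without intervention: Clicks = 2*Budget + 6  [with Budget=3]  = 12; Installs = -1 if Budget >= 3 else 6  [with Budget=3]  = -1; Signups = -Budget + Installs - 2*Clicks  [with Budget=3, Installs=-1, Clicks=12]  = -28.
Change = -16 − (-28) = 12.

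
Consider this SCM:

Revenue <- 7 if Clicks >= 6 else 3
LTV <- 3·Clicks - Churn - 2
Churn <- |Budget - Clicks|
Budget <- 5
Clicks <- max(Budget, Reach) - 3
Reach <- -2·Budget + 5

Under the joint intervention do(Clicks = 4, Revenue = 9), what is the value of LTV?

9

Setting Clicks = 4, Revenue = 9 by intervention discards those variables' equations.
Churn = |Budget - Clicks|  [with Budget=5, Clicks=4]  = 1
LTV = 3·Clicks - Churn - 2  [with Clicks=4, Churn=1]  = 9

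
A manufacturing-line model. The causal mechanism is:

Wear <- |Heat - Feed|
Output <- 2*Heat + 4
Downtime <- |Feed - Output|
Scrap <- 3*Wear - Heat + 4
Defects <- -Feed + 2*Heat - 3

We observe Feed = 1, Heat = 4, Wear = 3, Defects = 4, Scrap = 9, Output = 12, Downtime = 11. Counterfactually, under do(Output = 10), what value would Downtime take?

Intervening sets Output = 10 and removes its equation (Output <- 2*Heat + 4).
Downtime = |Feed - Output|  [with Feed=1, Output=10]  = 9

9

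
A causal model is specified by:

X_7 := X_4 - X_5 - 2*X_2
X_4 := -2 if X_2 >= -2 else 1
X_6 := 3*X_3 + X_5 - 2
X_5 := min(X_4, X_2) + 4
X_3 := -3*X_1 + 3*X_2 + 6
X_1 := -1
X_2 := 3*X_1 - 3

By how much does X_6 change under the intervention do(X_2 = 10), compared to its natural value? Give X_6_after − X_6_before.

Under do(X_2=10), the mechanism X_2 := 3*X_1 - 3 is discarded; X_2 is fixed at 10.
X_3 = -3*X_1 + 3*X_2 + 6  [with X_1=-1, X_2=10]  = 39
X_4 = -2 if X_2 >= -2 else 1  [with X_2=10]  = -2
X_5 = min(X_4, X_2) + 4  [with X_4=-2, X_2=10]  = 2
X_6 = 3*X_3 + X_5 - 2  [with X_3=39, X_5=2]  = 117
Without intervention: X_2 = 3*X_1 - 3  [with X_1=-1]  = -6; X_3 = -3*X_1 + 3*X_2 + 6  [with X_1=-1, X_2=-6]  = -9; X_4 = -2 if X_2 >= -2 else 1  [with X_2=-6]  = 1; X_5 = min(X_4, X_2) + 4  [with X_4=1, X_2=-6]  = -2; X_6 = 3*X_3 + X_5 - 2  [with X_3=-9, X_5=-2]  = -31.
Change = 117 − (-31) = 148.

148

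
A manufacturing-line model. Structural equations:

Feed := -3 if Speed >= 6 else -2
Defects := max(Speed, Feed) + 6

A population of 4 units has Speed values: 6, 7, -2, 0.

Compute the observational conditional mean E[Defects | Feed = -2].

5

E[Defects|Feed=-2] averages over only the 2 units with Feed=-2 (Speed = -2, 0): Defects = 4, 6, mean 5.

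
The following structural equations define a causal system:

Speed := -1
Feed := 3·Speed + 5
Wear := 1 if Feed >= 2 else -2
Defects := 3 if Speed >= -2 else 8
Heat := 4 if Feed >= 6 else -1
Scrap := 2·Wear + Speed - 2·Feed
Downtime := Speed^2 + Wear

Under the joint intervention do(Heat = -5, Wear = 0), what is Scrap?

-5

Setting Heat = -5, Wear = 0 by intervention discards those variables' equations.
Feed = 3·Speed + 5  [with Speed=-1]  = 2
Scrap = 2·Wear + Speed - 2·Feed  [with Wear=0, Speed=-1, Feed=2]  = -5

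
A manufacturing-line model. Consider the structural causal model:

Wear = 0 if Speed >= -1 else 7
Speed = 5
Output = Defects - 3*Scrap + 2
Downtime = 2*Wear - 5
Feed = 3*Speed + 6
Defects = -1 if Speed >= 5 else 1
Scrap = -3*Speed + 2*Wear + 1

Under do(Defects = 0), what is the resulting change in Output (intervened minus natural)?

Under do(Defects=0), the mechanism Defects = -1 if Speed >= 5 else 1 is discarded; Defects is fixed at 0.
Wear = 0 if Speed >= -1 else 7  [with Speed=5]  = 0
Scrap = -3*Speed + 2*Wear + 1  [with Speed=5, Wear=0]  = -14
Output = Defects - 3*Scrap + 2  [with Defects=0, Scrap=-14]  = 44
Without intervention: Wear = 0 if Speed >= -1 else 7  [with Speed=5]  = 0; Defects = -1 if Speed >= 5 else 1  [with Speed=5]  = -1; Scrap = -3*Speed + 2*Wear + 1  [with Speed=5, Wear=0]  = -14; Output = Defects - 3*Scrap + 2  [with Defects=-1, Scrap=-14]  = 43.
Change = 44 − 43 = 1.

1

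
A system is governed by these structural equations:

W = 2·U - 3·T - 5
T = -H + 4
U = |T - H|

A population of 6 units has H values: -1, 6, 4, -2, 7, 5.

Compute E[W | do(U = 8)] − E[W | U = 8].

do(U=8) breaks U's dependence on H. With U=8 fixed, W across the units is -4, 17, 11, -7, 20, 14, mean 8.5.
Conditioning on U=8 selects the 2 unit(s) with H ∈ {6, -2}. Their W values: 17, -7. Mean = 5.
Difference = 8.5 − 5 = 3.5.

3.5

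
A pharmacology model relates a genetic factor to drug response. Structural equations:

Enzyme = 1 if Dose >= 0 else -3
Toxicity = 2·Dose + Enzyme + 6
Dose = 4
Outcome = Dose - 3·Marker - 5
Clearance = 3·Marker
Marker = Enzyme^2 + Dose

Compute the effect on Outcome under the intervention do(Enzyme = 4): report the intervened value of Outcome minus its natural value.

-45

Under do(Enzyme=4), the mechanism Enzyme = 1 if Dose >= 0 else -3 is discarded; Enzyme is fixed at 4.
Marker = Enzyme^2 + Dose  [with Enzyme=4, Dose=4]  = 20
Outcome = Dose - 3·Marker - 5  [with Dose=4, Marker=20]  = -61
Without intervention: Enzyme = 1 if Dose >= 0 else -3  [with Dose=4]  = 1; Marker = Enzyme^2 + Dose  [with Enzyme=1, Dose=4]  = 5; Outcome = Dose - 3·Marker - 5  [with Dose=4, Marker=5]  = -16.
Change = -61 − (-16) = -45.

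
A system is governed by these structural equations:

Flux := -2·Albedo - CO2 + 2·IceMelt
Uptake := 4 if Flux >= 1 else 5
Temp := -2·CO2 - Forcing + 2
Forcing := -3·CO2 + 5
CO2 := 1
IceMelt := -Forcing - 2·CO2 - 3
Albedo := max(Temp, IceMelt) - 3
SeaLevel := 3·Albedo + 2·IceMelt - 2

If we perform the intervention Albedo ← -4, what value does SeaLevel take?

The intervention breaks the incoming arrows to Albedo: Albedo := max(Temp, IceMelt) - 3 no longer applies, and Albedo = -4.
Forcing = -3·CO2 + 5  [with CO2=1]  = 2
IceMelt = -Forcing - 2·CO2 - 3  [with Forcing=2, CO2=1]  = -7
SeaLevel = 3·Albedo + 2·IceMelt - 2  [with Albedo=-4, IceMelt=-7]  = -28

-28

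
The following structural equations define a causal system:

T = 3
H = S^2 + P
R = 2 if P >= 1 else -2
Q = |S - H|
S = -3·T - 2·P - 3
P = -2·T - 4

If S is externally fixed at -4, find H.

6

The intervention breaks the incoming arrows to S: S = -3·T - 2·P - 3 no longer applies, and S = -4.
P = -2·T - 4  [with T=3]  = -10
H = S^2 + P  [with S=-4, P=-10]  = 6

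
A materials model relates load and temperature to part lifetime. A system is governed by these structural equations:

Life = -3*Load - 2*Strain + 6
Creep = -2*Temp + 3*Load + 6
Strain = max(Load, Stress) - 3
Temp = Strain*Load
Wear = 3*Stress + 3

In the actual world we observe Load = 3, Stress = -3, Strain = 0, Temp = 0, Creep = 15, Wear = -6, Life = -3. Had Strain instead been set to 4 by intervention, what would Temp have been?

12

The intervention breaks the incoming arrows to Strain: Strain = max(Load, Stress) - 3 no longer applies, and Strain = 4.
Temp = Strain*Load  [with Strain=4, Load=3]  = 12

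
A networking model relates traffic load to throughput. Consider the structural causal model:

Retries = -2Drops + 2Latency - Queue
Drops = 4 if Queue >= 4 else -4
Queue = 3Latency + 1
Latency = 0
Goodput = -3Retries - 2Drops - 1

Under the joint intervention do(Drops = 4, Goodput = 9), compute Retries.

The joint intervention fixes Drops = 4, Goodput = 9, removing each variable's own equation.
Queue = 3Latency + 1  [with Latency=0]  = 1
Retries = -2Drops + 2Latency - Queue  [with Drops=4, Latency=0, Queue=1]  = -9

-9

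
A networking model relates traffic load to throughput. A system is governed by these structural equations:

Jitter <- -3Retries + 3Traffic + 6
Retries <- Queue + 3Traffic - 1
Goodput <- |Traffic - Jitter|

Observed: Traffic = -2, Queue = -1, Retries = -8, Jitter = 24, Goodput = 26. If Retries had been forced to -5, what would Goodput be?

17

do(Retries=-5) replaces the equation Retries <- Queue + 3Traffic - 1 with the constant Retries = -5.
Jitter = -3Retries + 3Traffic + 6  [with Retries=-5, Traffic=-2]  = 15
Goodput = |Traffic - Jitter|  [with Traffic=-2, Jitter=15]  = 17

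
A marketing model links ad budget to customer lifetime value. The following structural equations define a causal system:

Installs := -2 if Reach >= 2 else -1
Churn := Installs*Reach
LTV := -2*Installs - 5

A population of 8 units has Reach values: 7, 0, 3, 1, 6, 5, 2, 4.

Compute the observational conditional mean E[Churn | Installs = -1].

E[Churn|Installs=-1] averages over only the 2 units with Installs=-1 (Reach = 0, 1): Churn = 0, -1, mean -0.5.

-0.5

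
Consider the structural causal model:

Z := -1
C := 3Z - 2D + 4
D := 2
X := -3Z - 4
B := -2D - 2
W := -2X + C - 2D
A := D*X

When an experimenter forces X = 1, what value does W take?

Under do(X=1), the mechanism X := -3Z - 4 is discarded; X is fixed at 1.
C = 3Z - 2D + 4  [with Z=-1, D=2]  = -3
W = -2X + C - 2D  [with X=1, C=-3, D=2]  = -9

-9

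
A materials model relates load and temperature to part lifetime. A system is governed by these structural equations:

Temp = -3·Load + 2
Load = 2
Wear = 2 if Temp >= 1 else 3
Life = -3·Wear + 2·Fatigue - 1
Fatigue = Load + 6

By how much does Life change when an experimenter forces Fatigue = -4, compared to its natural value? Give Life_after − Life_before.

Intervening sets Fatigue = -4 and removes its equation (Fatigue = Load + 6).
Temp = -3·Load + 2  [with Load=2]  = -4
Wear = 2 if Temp >= 1 else 3  [with Temp=-4]  = 3
Life = -3·Wear + 2·Fatigue - 1  [with Wear=3, Fatigue=-4]  = -18
Without intervention: Temp = -3·Load + 2  [with Load=2]  = -4; Wear = 2 if Temp >= 1 else 3  [with Temp=-4]  = 3; Fatigue = Load + 6  [with Load=2]  = 8; Life = -3·Wear + 2·Fatigue - 1  [with Wear=3, Fatigue=8]  = 6.
Change = -18 − 6 = -24.

-24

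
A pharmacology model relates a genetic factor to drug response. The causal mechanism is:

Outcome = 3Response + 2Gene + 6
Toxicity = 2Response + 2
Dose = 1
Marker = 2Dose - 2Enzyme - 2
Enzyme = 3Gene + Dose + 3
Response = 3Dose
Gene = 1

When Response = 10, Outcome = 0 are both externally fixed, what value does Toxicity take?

22

Under do(Response = 10, Outcome = 0), each intervened variable's structural equation is replaced by its fixed value.
Toxicity = 2Response + 2  [with Response=10]  = 22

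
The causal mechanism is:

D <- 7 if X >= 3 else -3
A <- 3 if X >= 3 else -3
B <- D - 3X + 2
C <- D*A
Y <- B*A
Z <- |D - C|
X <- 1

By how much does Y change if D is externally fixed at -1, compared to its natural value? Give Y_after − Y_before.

-6

Under do(D=-1), the mechanism D <- 7 if X >= 3 else -3 is discarded; D is fixed at -1.
A = 3 if X >= 3 else -3  [with X=1]  = -3
B = D - 3X + 2  [with D=-1, X=1]  = -2
Y = B*A  [with B=-2, A=-3]  = 6
Without intervention: D = 7 if X >= 3 else -3  [with X=1]  = -3; A = 3 if X >= 3 else -3  [with X=1]  = -3; B = D - 3X + 2  [with D=-3, X=1]  = -4; Y = B*A  [with B=-4, A=-3]  = 12.
Change = 6 − 12 = -6.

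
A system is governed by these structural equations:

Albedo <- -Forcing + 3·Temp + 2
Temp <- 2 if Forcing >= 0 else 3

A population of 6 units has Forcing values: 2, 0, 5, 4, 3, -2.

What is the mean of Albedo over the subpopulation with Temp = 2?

5.2

Observing Temp=2 restricts to units where Temp's equation naturally yields 2: Forcing ∈ {2, 0, 5, 4, 3}. In that subpopulation Albedo = 6, 8, 3, 4, 5, mean 5.2.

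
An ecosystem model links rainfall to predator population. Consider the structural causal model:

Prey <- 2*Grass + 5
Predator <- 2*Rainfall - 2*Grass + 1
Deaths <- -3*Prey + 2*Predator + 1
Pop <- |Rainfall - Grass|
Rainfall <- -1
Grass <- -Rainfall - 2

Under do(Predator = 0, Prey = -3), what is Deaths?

10

The joint intervention fixes Predator = 0, Prey = -3, removing each variable's own equation.
Deaths = -3*Prey + 2*Predator + 1  [with Prey=-3, Predator=0]  = 10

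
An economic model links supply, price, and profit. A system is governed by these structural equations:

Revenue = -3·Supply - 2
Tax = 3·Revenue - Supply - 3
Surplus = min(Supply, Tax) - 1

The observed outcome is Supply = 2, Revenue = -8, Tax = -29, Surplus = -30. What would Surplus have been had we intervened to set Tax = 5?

1

The intervention breaks the incoming arrows to Tax: Tax = 3·Revenue - Supply - 3 no longer applies, and Tax = 5.
Surplus = min(Supply, Tax) - 1  [with Supply=2, Tax=5]  = 1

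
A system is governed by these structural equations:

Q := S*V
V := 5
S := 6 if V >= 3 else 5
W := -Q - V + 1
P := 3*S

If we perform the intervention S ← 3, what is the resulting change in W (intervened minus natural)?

15

do(S=3) replaces the equation S := 6 if V >= 3 else 5 with the constant S = 3.
Q = S*V  [with S=3, V=5]  = 15
W = -Q - V + 1  [with Q=15, V=5]  = -19
Without intervention: S = 6 if V >= 3 else 5  [with V=5]  = 6; Q = S*V  [with S=6, V=5]  = 30; W = -Q - V + 1  [with Q=30, V=5]  = -34.
Change = -19 − (-34) = 15.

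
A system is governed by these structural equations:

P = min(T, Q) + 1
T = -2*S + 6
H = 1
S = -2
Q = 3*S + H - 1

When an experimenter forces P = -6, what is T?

10

The intervention breaks the incoming arrows to P: P = min(T, Q) + 1 no longer applies, and P = -6.
Since T is not a descendant of the intervened variable, it is unaffected.
T = -2*S + 6  [with S=-2]  = 10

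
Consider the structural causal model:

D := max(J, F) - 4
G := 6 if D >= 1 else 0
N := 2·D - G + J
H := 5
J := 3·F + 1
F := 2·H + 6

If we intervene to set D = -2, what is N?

Under do(D=-2), the mechanism D := max(J, F) - 4 is discarded; D is fixed at -2.
F = 2·H + 6  [with H=5]  = 16
J = 3·F + 1  [with F=16]  = 49
G = 6 if D >= 1 else 0  [with D=-2]  = 0
N = 2·D - G + J  [with D=-2, G=0, J=49]  = 45

45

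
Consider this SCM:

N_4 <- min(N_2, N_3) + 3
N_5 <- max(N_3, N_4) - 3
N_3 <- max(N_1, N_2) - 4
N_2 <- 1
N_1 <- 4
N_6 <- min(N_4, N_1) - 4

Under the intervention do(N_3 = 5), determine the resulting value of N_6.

0

The intervention breaks the incoming arrows to N_3: N_3 <- max(N_1, N_2) - 4 no longer applies, and N_3 = 5.
N_4 = min(N_2, N_3) + 3  [with N_2=1, N_3=5]  = 4
N_6 = min(N_4, N_1) - 4  [with N_4=4, N_1=4]  = 0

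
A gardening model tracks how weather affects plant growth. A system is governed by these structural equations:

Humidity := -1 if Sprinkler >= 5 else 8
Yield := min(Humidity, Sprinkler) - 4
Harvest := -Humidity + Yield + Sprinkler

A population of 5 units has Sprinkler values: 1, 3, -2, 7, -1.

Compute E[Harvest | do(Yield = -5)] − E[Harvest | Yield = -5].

-4.1

Every unit gets Yield=-5 under the intervention. Harvest values become -12, -10, -15, 3, -14; E[Harvest|do(Yield=-5)] = -9.6.
E[Harvest|Yield=-5] averages over only the 2 units with Yield=-5 (Sprinkler = 7, -1): Harvest = 3, -14, mean -5.5.
Difference = -9.6 − (-5.5) = -4.1.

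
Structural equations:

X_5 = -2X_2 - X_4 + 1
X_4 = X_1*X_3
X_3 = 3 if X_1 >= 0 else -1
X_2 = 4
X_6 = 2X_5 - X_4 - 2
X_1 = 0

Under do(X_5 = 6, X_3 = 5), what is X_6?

The joint intervention fixes X_5 = 6, X_3 = 5, removing each variable's own equation.
X_4 = X_1*X_3  [with X_1=0, X_3=5]  = 0
X_6 = 2X_5 - X_4 - 2  [with X_5=6, X_4=0]  = 10

10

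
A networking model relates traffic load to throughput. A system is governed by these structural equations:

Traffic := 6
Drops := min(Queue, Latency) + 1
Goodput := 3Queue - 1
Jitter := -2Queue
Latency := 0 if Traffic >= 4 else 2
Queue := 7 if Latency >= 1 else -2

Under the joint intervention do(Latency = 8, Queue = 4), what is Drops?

Setting Latency = 8, Queue = 4 by intervention discards those variables' equations.
Drops = min(Queue, Latency) + 1  [with Queue=4, Latency=8]  = 5

5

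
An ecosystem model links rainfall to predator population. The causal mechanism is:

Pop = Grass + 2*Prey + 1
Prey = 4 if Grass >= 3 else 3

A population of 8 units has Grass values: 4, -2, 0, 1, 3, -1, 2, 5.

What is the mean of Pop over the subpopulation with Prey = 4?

Observing Prey=4 restricts to units where Prey's equation naturally yields 4: Grass ∈ {4, 3, 5}. In that subpopulation Pop = 13, 12, 14, mean 13.

13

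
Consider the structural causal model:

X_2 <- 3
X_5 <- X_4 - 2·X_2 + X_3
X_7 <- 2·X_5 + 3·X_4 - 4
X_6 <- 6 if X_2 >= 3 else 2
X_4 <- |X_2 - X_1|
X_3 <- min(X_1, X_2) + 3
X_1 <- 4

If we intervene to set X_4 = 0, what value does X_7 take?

The intervention breaks the incoming arrows to X_4: X_4 <- |X_2 - X_1| no longer applies, and X_4 = 0.
X_3 = min(X_1, X_2) + 3  [with X_1=4, X_2=3]  = 6
X_5 = X_4 - 2·X_2 + X_3  [with X_4=0, X_2=3, X_3=6]  = 0
X_7 = 2·X_5 + 3·X_4 - 4  [with X_5=0, X_4=0]  = -4

-4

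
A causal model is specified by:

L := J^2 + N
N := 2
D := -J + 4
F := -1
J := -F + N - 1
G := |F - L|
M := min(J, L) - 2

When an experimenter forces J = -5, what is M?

-7

The intervention breaks the incoming arrows to J: J := -F + N - 1 no longer applies, and J = -5.
L = J^2 + N  [with J=-5, N=2]  = 27
M = min(J, L) - 2  [with J=-5, L=27]  = -7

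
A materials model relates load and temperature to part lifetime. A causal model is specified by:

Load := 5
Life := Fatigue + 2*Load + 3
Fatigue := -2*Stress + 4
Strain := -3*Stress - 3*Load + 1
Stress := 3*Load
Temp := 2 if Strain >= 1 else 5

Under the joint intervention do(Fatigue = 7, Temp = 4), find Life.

20

Setting Fatigue = 7, Temp = 4 by intervention discards those variables' equations.
Life = Fatigue + 2*Load + 3  [with Fatigue=7, Load=5]  = 20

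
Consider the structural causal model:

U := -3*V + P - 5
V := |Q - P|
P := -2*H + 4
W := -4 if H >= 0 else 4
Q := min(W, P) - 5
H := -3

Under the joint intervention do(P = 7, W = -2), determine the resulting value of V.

Under do(P = 7, W = -2), each intervened variable's structural equation is replaced by its fixed value.
Q = min(W, P) - 5  [with W=-2, P=7]  = -7
V = |Q - P|  [with Q=-7, P=7]  = 14

14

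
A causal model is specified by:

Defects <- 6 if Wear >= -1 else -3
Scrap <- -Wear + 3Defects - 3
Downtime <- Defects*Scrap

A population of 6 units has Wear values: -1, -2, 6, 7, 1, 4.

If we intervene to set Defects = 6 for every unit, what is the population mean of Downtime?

75

Under do(Defects=6), Defects's equation is replaced by Defects=6 for every unit. Per-unit Downtime: 96, 102, 54, 48, 84, 66. Mean = 75.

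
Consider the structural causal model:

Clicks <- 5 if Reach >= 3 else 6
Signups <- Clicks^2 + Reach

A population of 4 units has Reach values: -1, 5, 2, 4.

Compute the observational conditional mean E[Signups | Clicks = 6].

Conditioning on Clicks=6 selects the 2 unit(s) with Reach ∈ {-1, 2}. Their Signups values: 35, 38. Mean = 36.5.

36.5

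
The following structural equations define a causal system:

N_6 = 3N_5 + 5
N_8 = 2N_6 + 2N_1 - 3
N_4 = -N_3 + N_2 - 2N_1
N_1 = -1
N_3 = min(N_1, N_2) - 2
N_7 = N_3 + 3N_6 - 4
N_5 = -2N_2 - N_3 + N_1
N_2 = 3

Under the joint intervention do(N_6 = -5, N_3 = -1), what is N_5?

-6

Under do(N_6 = -5, N_3 = -1), each intervened variable's structural equation is replaced by its fixed value.
N_5 = -2N_2 - N_3 + N_1  [with N_2=3, N_3=-1, N_1=-1]  = -6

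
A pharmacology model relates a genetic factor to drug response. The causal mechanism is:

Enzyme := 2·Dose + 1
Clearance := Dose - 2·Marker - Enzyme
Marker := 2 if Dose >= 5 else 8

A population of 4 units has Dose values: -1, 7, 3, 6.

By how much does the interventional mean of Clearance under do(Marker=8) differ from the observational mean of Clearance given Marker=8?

-2.75

do(Marker=8) breaks Marker's dependence on Dose. With Marker=8 fixed, Clearance across the units is -16, -24, -20, -23, mean -20.75.
E[Clearance|Marker=8] averages over only the 2 units with Marker=8 (Dose = -1, 3): Clearance = -16, -20, mean -18.
Difference = -20.75 − (-18) = -2.75.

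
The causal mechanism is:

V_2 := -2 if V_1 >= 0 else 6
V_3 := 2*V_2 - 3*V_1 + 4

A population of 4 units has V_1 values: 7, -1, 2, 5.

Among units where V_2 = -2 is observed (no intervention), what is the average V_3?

Observing V_2=-2 restricts to units where V_2's equation naturally yields -2: V_1 ∈ {7, 2, 5}. In that subpopulation V_3 = -21, -6, -15, mean -14.

-14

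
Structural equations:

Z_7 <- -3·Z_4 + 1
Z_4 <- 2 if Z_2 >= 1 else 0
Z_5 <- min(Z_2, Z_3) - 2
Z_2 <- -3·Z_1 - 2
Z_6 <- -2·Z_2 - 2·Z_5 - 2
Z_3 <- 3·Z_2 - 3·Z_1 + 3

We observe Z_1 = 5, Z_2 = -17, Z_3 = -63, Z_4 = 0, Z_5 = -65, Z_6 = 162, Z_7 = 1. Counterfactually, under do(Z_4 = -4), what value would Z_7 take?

13

The intervention breaks the incoming arrows to Z_4: Z_4 <- 2 if Z_2 >= 1 else 0 no longer applies, and Z_4 = -4.
Z_7 = -3·Z_4 + 1  [with Z_4=-4]  = 13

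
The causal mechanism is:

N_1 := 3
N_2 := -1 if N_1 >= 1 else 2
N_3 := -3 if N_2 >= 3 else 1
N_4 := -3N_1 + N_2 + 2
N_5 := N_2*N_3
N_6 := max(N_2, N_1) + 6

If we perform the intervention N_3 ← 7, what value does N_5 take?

do(N_3=7) replaces the equation N_3 := -3 if N_2 >= 3 else 1 with the constant N_3 = 7.
N_2 = -1 if N_1 >= 1 else 2  [with N_1=3]  = -1
N_5 = N_2*N_3  [with N_2=-1, N_3=7]  = -7

-7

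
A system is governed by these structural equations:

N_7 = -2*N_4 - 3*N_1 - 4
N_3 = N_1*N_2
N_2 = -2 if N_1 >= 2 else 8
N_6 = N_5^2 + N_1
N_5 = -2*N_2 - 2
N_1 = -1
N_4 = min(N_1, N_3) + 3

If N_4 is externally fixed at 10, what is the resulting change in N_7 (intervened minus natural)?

The intervention breaks the incoming arrows to N_4: N_4 = min(N_1, N_3) + 3 no longer applies, and N_4 = 10.
N_7 = -2*N_4 - 3*N_1 - 4  [with N_4=10, N_1=-1]  = -21
Without intervention: N_2 = -2 if N_1 >= 2 else 8  [with N_1=-1]  = 8; N_3 = N_1*N_2  [with N_1=-1, N_2=8]  = -8; N_4 = min(N_1, N_3) + 3  [with N_1=-1, N_3=-8]  = -5; N_7 = -2*N_4 - 3*N_1 - 4  [with N_4=-5, N_1=-1]  = 9.
Change = -21 − 9 = -30.

-30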